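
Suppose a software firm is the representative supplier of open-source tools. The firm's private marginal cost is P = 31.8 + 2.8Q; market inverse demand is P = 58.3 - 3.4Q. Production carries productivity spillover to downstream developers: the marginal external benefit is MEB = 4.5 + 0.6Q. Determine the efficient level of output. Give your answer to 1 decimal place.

Q* = 5.5

Social marginal cost = private MC − MEB = 27.3 + 2.2Q.
Set SMC = demand: 27.3 + 2.2Q = 58.3 - 3.4Q → Q* = 5.5357.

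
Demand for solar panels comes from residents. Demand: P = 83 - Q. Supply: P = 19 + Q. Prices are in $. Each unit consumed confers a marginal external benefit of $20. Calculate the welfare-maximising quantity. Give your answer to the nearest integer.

Social marginal benefit = demand + MEB = 103 - Q.
Set SMB = MC: 103 - Q = 19 + Q → Q* = 42.0000.

Q* = 42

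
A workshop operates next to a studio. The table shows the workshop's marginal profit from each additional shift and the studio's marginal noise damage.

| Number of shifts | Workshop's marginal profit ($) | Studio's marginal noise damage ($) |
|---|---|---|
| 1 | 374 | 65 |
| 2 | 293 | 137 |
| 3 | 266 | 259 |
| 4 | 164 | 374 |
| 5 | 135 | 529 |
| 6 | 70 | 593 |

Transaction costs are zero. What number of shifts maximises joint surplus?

3

Bargaining reaches the level where marginal profit last exceeds marginal noise damage.
That holds through level 3 (266 ≥ 259) but not at 4 (164 < 374).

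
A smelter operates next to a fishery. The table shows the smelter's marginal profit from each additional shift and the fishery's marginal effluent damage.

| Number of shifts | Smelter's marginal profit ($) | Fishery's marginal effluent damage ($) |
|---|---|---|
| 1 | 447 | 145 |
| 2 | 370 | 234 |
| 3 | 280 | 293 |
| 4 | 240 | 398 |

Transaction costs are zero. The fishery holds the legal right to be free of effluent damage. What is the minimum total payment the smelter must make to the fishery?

$379

Efficient level: marginal profit ≥ marginal effluent damage through level 2, so k* = 2.
With the fishery holding the right, the smelter must at least compensate total damage at k*: 145 + 234 = 379.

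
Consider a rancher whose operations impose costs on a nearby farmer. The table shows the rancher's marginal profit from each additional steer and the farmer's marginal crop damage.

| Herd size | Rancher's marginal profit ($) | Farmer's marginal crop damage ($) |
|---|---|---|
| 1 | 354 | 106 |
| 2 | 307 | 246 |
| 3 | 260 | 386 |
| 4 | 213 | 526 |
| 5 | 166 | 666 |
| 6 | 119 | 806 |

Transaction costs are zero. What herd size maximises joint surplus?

Bargaining reaches the level where marginal profit last exceeds marginal crop damage.
That holds through level 2 (307 ≥ 246) but not at 3 (260 < 386).

2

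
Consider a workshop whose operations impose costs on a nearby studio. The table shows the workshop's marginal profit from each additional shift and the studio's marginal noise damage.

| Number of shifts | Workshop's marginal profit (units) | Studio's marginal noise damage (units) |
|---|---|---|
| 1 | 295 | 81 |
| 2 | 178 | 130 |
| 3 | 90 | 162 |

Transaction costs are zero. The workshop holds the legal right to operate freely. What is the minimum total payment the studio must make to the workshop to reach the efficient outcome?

Left alone the workshop would choose level 3 (marginal profit stays positive).
Efficient level: k* = 2 (marginal profit ≥ marginal noise damage through 2).
The studio must at least cover the workshop's forgone profit from cutting 3→2: 90 = 90.

90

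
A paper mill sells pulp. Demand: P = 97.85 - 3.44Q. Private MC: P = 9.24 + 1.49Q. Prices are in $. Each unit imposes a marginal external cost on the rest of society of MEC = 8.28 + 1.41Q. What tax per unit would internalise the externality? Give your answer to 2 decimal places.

tax = $26.15 per unit

Social marginal cost = private MC + MEC = 17.52 + 2.90Q.
Set SMC = demand: 17.52 + 2.90Q = 97.85 - 3.44Q → Q* = 12.6703.
The Pigouvian tax equals MEC at Q*: 8.28 + 1.41×12.6703 = 26.1451.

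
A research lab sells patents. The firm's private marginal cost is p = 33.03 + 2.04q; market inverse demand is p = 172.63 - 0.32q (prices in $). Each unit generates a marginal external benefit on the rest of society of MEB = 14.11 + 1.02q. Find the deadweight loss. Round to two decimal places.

DWL = $2067.97

Market equilibrium (private): 33.03 + 2.04q = 172.63 - 0.32q → q_m = 59.1525.
Social marginal cost = private MC − MEB = 18.92 + 1.02q.
Set SMC = demand: 18.92 + 1.02q = 172.63 - 0.32q → q* = 114.7090.
Between q* and q_m the wedge demand − SMC runs linearly from 0 to MEB(q_m), so the loss is a triangle.
DWL = ½ × 55.5565 × 74.4456 = 2067.9685.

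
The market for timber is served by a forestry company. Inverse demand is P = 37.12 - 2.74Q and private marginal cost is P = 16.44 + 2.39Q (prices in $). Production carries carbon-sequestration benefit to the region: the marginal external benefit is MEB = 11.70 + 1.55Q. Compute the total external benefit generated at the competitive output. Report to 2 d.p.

Market equilibrium (private): 16.44 + 2.39Q = 37.12 - 2.74Q → Q_m = 4.0312.
Total external benefit = ∫₀^{Q_m} (11.70 + 1.55Q) dQ = 11.70×4.0312 + ½×1.55×4.0312² = 59.7592.

$59.76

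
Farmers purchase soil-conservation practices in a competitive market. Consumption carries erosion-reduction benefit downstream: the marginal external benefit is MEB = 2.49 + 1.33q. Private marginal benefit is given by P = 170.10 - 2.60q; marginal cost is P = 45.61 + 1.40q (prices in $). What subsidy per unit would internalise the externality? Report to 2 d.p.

subsidy = $65.74 per unit

Social marginal benefit = demand + MEB = 172.59 - 1.27q.
Set SMB = MC: 172.59 - 1.27q = 45.61 + 1.40q → q* = 47.5581.
The Pigouvian subsidy equals MEB at q*: 2.49 + 1.33×47.5581 = 65.7423.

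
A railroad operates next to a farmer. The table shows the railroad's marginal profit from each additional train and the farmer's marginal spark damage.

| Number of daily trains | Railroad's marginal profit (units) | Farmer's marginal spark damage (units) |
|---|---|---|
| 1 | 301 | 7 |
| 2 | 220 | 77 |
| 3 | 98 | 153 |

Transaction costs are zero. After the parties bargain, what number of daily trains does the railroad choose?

2

Bargaining reaches the level where marginal profit last exceeds marginal spark damage.
That holds through level 2 (220 ≥ 77) but not at 3 (98 < 153).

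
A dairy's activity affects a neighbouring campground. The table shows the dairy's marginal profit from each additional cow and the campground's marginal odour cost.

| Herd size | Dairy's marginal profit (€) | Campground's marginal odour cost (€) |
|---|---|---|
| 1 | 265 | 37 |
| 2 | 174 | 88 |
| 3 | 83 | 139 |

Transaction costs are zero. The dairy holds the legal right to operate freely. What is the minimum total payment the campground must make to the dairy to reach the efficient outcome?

Left alone the dairy would choose level 3 (marginal profit stays positive).
Efficient level: k* = 2 (marginal profit ≥ marginal odour cost through 2).
The campground must at least cover the dairy's forgone profit from cutting 3→2: 83 = 83.

€83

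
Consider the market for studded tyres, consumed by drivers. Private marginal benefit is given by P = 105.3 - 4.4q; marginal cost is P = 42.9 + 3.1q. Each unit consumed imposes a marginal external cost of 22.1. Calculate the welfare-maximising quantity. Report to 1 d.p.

q* = 5.4

Social marginal benefit = demand − MEC = 83.2 - 4.4q.
Set SMB = MC: 83.2 - 4.4q = 42.9 + 3.1q → q* = 5.3733.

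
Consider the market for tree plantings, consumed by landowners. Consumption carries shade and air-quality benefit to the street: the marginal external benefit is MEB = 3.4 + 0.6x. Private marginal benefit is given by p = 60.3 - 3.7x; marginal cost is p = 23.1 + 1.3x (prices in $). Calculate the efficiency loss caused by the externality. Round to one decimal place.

Market equilibrium (private): 23.1 + 1.3x = 60.3 - 3.7x → x_m = 7.4400.
Social marginal benefit = demand + MEB = 63.7 - 3.1x.
Set SMB = MC: 63.7 - 3.1x = 23.1 + 1.3x → x* = 9.2273.
The loss is the area between SMB and MC from x* to x_m; with linear curves that's a triangle of height MEB(x_m).
DWL = ½ × 1.7873 × 7.8640 = 7.0277.

DWL = $7.0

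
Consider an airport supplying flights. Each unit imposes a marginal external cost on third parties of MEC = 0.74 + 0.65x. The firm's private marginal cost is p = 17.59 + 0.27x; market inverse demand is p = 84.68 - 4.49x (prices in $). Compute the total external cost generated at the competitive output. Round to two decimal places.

$74.99

Market equilibrium (private): 17.59 + 0.27x = 84.68 - 4.49x → x_m = 14.0945.
Total external cost = ∫₀^{x_m} (0.74 + 0.65x) dx = 0.74×14.0945 + ½×0.65×14.0945² = 74.9928.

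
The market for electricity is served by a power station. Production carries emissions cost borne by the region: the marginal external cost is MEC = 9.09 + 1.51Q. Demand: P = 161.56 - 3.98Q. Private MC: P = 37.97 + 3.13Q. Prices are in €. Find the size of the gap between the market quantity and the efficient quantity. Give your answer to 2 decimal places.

Market equilibrium (private): 37.97 + 3.13Q = 161.56 - 3.98Q → Q_m = 17.3826.
Social marginal cost = private MC + MEC = 47.06 + 4.64Q.
Set SMC = demand: 47.06 + 4.64Q = 161.56 - 3.98Q → Q* = 13.2831.
Gap = |17.3826 − 13.2831| = 4.0995.

4.10 units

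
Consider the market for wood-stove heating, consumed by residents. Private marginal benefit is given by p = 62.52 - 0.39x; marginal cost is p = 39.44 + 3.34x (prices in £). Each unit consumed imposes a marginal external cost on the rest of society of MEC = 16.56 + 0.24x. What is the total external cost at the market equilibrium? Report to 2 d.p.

£107.06

Market equilibrium (private): 39.44 + 3.34x = 62.52 - 0.39x → x_m = 6.1877.
Total external cost = ∫₀^{x_m} (16.56 + 0.24x) dx = 16.56×6.1877 + ½×0.24×6.1877² = 107.0628.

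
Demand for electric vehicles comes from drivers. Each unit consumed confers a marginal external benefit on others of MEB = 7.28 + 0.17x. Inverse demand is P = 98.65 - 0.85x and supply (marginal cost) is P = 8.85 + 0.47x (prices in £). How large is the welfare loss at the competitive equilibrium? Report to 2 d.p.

Market equilibrium (private): 8.85 + 0.47x = 98.65 - 0.85x → x_m = 68.0303.
Social marginal benefit = demand + MEB = 105.93 - 0.68x.
Set SMB = MC: 105.93 - 0.68x = 8.85 + 0.47x → x* = 84.4174.
Between x* and x_m the wedge SMB − MC runs linearly from 0 to MEB(x_m), so the loss is a triangle.
DWL = ½ × 16.3871 × 18.8452 = 154.4091.

DWL = £154.41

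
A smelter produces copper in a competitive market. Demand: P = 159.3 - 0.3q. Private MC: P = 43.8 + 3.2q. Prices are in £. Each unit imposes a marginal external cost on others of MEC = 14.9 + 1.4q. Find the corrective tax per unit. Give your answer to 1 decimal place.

tax = £43.6 per unit

Social marginal cost = private MC + MEC = 58.7 + 4.6q.
Set SMC = demand: 58.7 + 4.6q = 159.3 - 0.3q → q* = 20.5306.
The Pigouvian tax equals MEC at q*: 14.9 + 1.4×20.5306 = 43.6428.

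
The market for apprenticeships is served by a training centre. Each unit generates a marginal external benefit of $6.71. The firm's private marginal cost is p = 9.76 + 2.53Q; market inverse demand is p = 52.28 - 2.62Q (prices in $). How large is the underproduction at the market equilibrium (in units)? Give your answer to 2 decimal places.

1.30 units

Market equilibrium (private): 9.76 + 2.53Q = 52.28 - 2.62Q → Q_m = 8.2563.
Social marginal cost = private MC − MEB = 3.05 + 2.53Q.
Set SMC = demand: 3.05 + 2.53Q = 52.28 - 2.62Q → Q* = 9.5592.
Gap = |8.2563 − 9.5592| = 1.3029.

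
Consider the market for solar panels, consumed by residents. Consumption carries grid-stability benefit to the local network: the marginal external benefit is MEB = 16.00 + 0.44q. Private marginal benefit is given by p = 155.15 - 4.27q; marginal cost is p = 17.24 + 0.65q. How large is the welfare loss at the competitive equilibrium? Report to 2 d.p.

Market equilibrium (private): 17.24 + 0.65q = 155.15 - 4.27q → q_m = 28.0305.
Social marginal benefit = demand + MEB = 171.15 - 3.83q.
Set SMB = MC: 171.15 - 3.83q = 17.24 + 0.65q → q* = 34.3549.
The welfare-loss triangle has base |q_m − q*| and height MEB(q_m) (the vertical gap between SMB and MC is zero at q* and MEB at q_m).
DWL = ½ × 6.3244 × 28.3334 = 89.5959.

DWL = 89.60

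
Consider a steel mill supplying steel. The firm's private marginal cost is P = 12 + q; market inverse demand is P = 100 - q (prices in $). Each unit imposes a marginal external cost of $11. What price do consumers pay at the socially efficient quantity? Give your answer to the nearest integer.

P = $62

Social marginal cost = private MC + MEC = 23 + q.
Set SMC = demand: 23 + q = 100 - q → q* = 38.5000.
Consumer price on the demand curve at q*: 100 − 1×38.5000 = 61.5000.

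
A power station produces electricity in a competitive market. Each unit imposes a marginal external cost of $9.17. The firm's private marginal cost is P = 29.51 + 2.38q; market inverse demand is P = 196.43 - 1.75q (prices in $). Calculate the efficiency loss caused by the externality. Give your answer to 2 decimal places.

DWL = $10.18

Market equilibrium (private): 29.51 + 2.38q = 196.43 - 1.75q → q_m = 40.4165.
Social marginal cost = private MC + MEC = 38.68 + 2.38q.
Set SMC = demand: 38.68 + 2.38q = 196.43 - 1.75q → q* = 38.1961.
Height of the DWL triangle at q_m is SMC(q_m) − demand(q_m) = MEC(q_m) = 9.1700.
DWL = ½ × 2.2204 × 9.1700 = 10.1805.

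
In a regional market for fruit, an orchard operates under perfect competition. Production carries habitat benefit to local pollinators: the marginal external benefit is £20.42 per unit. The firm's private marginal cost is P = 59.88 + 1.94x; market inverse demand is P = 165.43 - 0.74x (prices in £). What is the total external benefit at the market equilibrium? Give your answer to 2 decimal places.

£804.23

Market equilibrium (private): 59.88 + 1.94x = 165.43 - 0.74x → x_m = 39.3843.
Total external benefit = MEB × x_m = 20.42 × 39.3843 = 804.2274.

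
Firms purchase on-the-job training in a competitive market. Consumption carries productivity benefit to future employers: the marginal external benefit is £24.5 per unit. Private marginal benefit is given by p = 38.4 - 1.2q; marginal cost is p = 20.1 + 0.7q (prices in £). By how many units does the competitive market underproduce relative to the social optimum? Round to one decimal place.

Market equilibrium (private): 20.1 + 0.7q = 38.4 - 1.2q → q_m = 9.6316.
Social marginal benefit = demand + MEB = 62.9 - 1.2q.
Set SMB = MC: 62.9 - 1.2q = 20.1 + 0.7q → q* = 22.5263.
Gap = |9.6316 − 22.5263| = 12.8947.

12.9 units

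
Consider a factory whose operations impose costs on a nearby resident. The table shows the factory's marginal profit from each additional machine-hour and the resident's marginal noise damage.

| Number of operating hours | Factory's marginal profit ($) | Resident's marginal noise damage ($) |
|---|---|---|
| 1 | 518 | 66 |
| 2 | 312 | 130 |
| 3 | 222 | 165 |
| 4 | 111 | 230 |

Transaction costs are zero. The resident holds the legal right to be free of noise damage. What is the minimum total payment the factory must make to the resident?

Efficient level: marginal profit ≥ marginal noise damage through level 3, so k* = 3.
With the resident holding the right, the factory must at least compensate total damage at k*: 66 + 130 + 165 = 361.

$361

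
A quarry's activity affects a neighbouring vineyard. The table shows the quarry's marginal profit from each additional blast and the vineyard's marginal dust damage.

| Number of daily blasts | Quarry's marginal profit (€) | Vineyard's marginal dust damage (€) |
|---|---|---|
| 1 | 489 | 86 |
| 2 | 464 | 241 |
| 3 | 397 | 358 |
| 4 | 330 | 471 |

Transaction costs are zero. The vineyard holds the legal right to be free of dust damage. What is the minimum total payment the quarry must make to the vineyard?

Efficient level: marginal profit ≥ marginal dust damage through level 3, so k* = 3.
With the vineyard holding the right, the quarry must at least compensate total damage at k*: 86 + 241 + 358 = 685.

€685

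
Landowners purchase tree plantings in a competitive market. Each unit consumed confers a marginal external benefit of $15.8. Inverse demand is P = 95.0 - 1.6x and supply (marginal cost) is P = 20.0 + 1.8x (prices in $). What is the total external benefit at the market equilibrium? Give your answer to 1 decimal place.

$348.5

Market equilibrium (private): 20.0 + 1.8x = 95.0 - 1.6x → x_m = 22.0588.
Total external benefit = MEB × x_m = 15.8 × 22.0588 = 348.5290.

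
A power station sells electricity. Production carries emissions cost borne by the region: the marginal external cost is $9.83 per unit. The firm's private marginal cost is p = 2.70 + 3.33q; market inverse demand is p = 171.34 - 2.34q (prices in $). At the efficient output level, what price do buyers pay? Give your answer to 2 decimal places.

Social marginal cost = private MC + MEC = 12.53 + 3.33q.
Set SMC = demand: 12.53 + 3.33q = 171.34 - 2.34q → q* = 28.0088.
Consumer price on the demand curve at q*: 171.34 − 2.34×28.0088 = 105.7994.

P = $105.80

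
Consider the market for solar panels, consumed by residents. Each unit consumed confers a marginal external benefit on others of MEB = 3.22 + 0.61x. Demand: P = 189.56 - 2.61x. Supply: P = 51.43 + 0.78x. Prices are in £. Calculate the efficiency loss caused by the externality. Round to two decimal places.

Market equilibrium (private): 51.43 + 0.78x = 189.56 - 2.61x → x_m = 40.7463.
Social marginal benefit = demand + MEB = 192.78 - 2.00x.
Set SMB = MC: 192.78 - 2.00x = 51.43 + 0.78x → x* = 50.8453.
The welfare-loss triangle has base |x_m − x*| and height MEB(x_m) (the vertical gap between SMB and MC is zero at x* and MEB at x_m).
DWL = ½ × 10.0990 × 28.0753 = 141.7662.

DWL = £141.77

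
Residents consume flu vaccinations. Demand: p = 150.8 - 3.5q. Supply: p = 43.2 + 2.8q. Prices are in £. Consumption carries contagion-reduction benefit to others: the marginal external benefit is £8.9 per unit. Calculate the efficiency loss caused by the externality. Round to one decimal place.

Market equilibrium (private): 43.2 + 2.8q = 150.8 - 3.5q → q_m = 17.0794.
Social marginal benefit = demand + MEB = 159.7 - 3.5q.
Set SMB = MC: 159.7 - 3.5q = 43.2 + 2.8q → q* = 18.4921.
Height of the DWL triangle at q_m is SMB(q_m) − MC(q_m) = MEB(q_m) = 8.9000.
DWL = ½ × 1.4127 × 8.9000 = 6.2865.

DWL = £6.3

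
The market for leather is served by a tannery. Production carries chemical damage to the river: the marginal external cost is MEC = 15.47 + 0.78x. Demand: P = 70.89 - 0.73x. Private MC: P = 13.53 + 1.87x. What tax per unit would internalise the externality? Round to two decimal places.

tax = 25.14 per unit

Social marginal cost = private MC + MEC = 29.00 + 2.65x.
Set SMC = demand: 29.00 + 2.65x = 70.89 - 0.73x → x* = 12.3935.
The Pigouvian tax equals MEC at x*: 15.47 + 0.78×12.3935 = 25.1369.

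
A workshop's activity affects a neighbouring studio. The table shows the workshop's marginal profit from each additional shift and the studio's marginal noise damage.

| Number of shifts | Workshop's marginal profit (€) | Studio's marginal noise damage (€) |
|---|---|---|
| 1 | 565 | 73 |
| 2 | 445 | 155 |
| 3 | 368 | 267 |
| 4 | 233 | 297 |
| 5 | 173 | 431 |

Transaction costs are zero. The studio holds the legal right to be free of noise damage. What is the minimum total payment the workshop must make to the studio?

Efficient level: marginal profit ≥ marginal noise damage through level 3, so k* = 3.
With the studio holding the right, the workshop must at least compensate total damage at k*: 73 + 155 + 267 = 495.

€495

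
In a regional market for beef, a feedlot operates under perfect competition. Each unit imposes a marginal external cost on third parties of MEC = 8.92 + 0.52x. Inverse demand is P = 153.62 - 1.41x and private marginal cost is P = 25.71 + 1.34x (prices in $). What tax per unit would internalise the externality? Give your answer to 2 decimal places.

tax = $27.84 per unit

Social marginal cost = private MC + MEC = 34.63 + 1.86x.
Set SMC = demand: 34.63 + 1.86x = 153.62 - 1.41x → x* = 36.3884.
The Pigouvian tax equals MEC at x*: 8.92 + 0.52×36.3884 = 27.8420.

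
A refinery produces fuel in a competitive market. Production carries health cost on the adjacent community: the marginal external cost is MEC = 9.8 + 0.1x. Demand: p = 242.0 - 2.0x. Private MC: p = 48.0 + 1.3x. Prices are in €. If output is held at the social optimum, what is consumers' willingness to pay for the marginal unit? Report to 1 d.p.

Social marginal cost = private MC + MEC = 57.8 + 1.4x.
Set SMC = demand: 57.8 + 1.4x = 242.0 - 2.0x → x* = 54.1765.
Consumer price on the demand curve at x*: 242.0 − 2.0×54.1765 = 133.6470.

P = €133.6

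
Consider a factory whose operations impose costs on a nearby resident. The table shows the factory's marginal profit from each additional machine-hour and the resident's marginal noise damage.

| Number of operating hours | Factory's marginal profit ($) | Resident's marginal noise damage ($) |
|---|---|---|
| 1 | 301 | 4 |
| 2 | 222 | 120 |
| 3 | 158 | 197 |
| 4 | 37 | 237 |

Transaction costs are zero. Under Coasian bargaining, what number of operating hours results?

2

Bargaining reaches the level where marginal profit last exceeds marginal noise damage.
That holds through level 2 (222 ≥ 120) but not at 3 (158 < 197).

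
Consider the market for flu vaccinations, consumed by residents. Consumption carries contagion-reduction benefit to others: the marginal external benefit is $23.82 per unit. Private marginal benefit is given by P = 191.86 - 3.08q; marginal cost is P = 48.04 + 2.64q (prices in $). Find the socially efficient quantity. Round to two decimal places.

q* = 29.31

Social marginal benefit = demand + MEB = 215.68 - 3.08q.
Set SMB = MC: 215.68 - 3.08q = 48.04 + 2.64q → q* = 29.3077.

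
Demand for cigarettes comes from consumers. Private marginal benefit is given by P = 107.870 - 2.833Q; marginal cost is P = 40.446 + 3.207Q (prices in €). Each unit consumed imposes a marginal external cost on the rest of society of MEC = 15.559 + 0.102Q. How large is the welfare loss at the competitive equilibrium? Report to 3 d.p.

DWL = €22.697

Market equilibrium (private): 40.446 + 3.207Q = 107.870 - 2.833Q → Q_m = 11.1629.
Social marginal benefit = demand − MEC = 92.311 - 2.935Q.
Set SMB = MC: 92.311 - 2.935Q = 40.446 + 3.207Q → Q* = 8.4443.
The loss is the area between SMB and MC from Q* to Q_m; with linear curves that's a triangle of height MEC(Q_m).
DWL = ½ × 2.7186 × 16.6976 = 22.6970.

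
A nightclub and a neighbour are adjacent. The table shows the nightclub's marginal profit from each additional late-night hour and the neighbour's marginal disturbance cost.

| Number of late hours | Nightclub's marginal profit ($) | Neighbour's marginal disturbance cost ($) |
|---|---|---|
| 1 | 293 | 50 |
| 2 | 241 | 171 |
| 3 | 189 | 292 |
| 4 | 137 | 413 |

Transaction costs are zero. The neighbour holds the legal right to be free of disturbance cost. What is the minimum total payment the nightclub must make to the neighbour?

Efficient level: marginal profit ≥ marginal disturbance cost through level 2, so k* = 2.
With the neighbour holding the right, the nightclub must at least compensate total damage at k*: 50 + 171 = 221.

$221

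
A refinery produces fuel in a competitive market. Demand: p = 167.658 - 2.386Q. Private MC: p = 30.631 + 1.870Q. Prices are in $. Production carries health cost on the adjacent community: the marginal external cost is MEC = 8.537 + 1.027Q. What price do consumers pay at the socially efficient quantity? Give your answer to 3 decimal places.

Social marginal cost = private MC + MEC = 39.168 + 2.897Q.
Set SMC = demand: 39.168 + 2.897Q = 167.658 - 2.386Q → Q* = 24.3214.
Consumer price on the demand curve at Q*: 167.658 − 2.386×24.3214 = 109.6271.

P = $109.627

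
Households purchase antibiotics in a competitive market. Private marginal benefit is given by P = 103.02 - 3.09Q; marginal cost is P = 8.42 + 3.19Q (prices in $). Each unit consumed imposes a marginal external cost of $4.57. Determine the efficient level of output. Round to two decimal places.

Social marginal benefit = demand − MEC = 98.45 - 3.09Q.
Set SMB = MC: 98.45 - 3.09Q = 8.42 + 3.19Q → Q* = 14.3360.

Q* = 14.34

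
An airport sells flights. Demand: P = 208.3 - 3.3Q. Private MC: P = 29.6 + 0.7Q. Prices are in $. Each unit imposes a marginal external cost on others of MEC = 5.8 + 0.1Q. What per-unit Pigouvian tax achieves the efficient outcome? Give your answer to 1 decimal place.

Social marginal cost = private MC + MEC = 35.4 + 0.8Q.
Set SMC = demand: 35.4 + 0.8Q = 208.3 - 3.3Q → Q* = 42.1707.
The Pigouvian tax equals MEC at Q*: 5.8 + 0.1×42.1707 = 10.0171.

tax = $10.0 per unit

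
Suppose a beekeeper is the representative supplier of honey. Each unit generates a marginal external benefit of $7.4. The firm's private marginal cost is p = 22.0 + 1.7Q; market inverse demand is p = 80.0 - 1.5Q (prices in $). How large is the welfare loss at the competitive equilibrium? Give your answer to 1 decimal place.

Market equilibrium (private): 22.0 + 1.7Q = 80.0 - 1.5Q → Q_m = 18.1250.
Social marginal cost = private MC − MEB = 14.6 + 1.7Q.
Set SMC = demand: 14.6 + 1.7Q = 80.0 - 1.5Q → Q* = 20.4375.
The loss is the area between SMC and demand from Q* to Q_m; with linear curves that's a triangle of height MEB(Q_m).
DWL = ½ × 2.3125 × 7.4000 = 8.5563.

DWL = $8.6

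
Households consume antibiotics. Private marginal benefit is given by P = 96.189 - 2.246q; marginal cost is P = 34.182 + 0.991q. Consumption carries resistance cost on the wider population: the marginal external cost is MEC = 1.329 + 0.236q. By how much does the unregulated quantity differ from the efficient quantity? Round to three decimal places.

Market equilibrium (private): 34.182 + 0.991q = 96.189 - 2.246q → q_m = 19.1557.
Social marginal benefit = demand − MEC = 94.860 - 2.482q.
Set SMB = MC: 94.860 - 2.482q = 34.182 + 0.991q → q* = 17.4714.
Gap = |19.1557 − 17.4714| = 1.6843.

1.684 units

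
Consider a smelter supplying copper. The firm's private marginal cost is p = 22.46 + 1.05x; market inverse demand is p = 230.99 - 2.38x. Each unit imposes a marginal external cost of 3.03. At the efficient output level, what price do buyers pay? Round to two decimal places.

Social marginal cost = private MC + MEC = 25.49 + 1.05x.
Set SMC = demand: 25.49 + 1.05x = 230.99 - 2.38x → x* = 59.9125.
Consumer price on the demand curve at x*: 230.99 − 2.38×59.9125 = 88.3983.

P = 88.40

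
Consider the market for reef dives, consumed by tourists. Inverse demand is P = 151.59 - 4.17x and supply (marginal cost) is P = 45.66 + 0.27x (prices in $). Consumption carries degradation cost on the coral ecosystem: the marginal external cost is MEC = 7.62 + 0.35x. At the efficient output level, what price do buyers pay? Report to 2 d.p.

P = $66.00

Social marginal benefit = demand − MEC = 143.97 - 4.52x.
Set SMB = MC: 143.97 - 4.52x = 45.66 + 0.27x → x* = 20.5240.
Consumer price on the demand curve at x*: 151.59 − 4.17×20.5240 = 66.0049.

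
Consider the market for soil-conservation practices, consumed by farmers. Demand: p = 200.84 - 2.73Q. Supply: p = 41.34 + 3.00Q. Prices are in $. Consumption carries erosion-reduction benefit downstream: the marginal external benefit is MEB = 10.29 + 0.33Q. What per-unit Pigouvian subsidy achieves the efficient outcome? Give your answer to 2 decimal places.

subsidy = $20.67 per unit

Social marginal benefit = demand + MEB = 211.13 - 2.40Q.
Set SMB = MC: 211.13 - 2.40Q = 41.34 + 3.00Q → Q* = 31.4426.
The Pigouvian subsidy equals MEB at Q*: 10.29 + 0.33×31.4426 = 20.6661.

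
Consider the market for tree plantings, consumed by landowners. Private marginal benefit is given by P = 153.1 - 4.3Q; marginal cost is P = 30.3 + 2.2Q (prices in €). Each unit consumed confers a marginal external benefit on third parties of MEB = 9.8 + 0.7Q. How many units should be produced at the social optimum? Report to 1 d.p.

Q* = 22.9

Social marginal benefit = demand + MEB = 162.9 - 3.6Q.
Set SMB = MC: 162.9 - 3.6Q = 30.3 + 2.2Q → Q* = 22.8621.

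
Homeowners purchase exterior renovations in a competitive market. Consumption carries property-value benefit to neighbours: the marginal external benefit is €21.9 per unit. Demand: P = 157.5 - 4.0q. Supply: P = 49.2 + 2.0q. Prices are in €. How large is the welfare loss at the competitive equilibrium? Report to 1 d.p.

DWL = €40.0

Market equilibrium (private): 49.2 + 2.0q = 157.5 - 4.0q → q_m = 18.0500.
Social marginal benefit = demand + MEB = 179.4 - 4.0q.
Set SMB = MC: 179.4 - 4.0q = 49.2 + 2.0q → q* = 21.7000.
The welfare-loss triangle has base |q_m − q*| and height MEB(q_m) (the vertical gap between SMB and MC is zero at q* and MEB at q_m).
DWL = ½ × 3.6500 × 21.9000 = 39.9675.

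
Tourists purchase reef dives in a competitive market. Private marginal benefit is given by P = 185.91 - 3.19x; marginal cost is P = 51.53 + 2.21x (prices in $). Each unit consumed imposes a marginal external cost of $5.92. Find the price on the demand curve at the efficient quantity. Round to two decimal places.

Social marginal benefit = demand − MEC = 179.99 - 3.19x.
Set SMB = MC: 179.99 - 3.19x = 51.53 + 2.21x → x* = 23.7889.
Consumer price on the demand curve at x*: 185.91 − 3.19×23.7889 = 110.0234.

P = $110.02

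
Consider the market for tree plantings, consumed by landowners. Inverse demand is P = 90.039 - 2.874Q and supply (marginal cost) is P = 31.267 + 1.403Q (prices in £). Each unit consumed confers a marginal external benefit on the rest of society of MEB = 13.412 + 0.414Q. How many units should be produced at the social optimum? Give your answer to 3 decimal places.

Social marginal benefit = demand + MEB = 103.451 - 2.460Q.
Set SMB = MC: 103.451 - 2.460Q = 31.267 + 1.403Q → Q* = 18.6860.

Q* = 18.686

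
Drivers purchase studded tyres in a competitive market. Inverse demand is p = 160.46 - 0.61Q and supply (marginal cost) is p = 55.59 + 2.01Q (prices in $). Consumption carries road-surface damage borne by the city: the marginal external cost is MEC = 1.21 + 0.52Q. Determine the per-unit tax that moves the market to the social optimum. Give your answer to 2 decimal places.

Social marginal benefit = demand − MEC = 159.25 - 1.13Q.
Set SMB = MC: 159.25 - 1.13Q = 55.59 + 2.01Q → Q* = 33.0127.
The Pigouvian tax equals MEC at Q*: 1.21 + 0.52×33.0127 = 18.3766.

tax = $18.38 per unit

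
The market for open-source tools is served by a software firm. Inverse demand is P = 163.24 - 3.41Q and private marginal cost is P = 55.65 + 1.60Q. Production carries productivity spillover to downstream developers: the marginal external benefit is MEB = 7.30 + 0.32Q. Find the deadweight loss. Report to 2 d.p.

Market equilibrium (private): 55.65 + 1.60Q = 163.24 - 3.41Q → Q_m = 21.4750.
Social marginal cost = private MC − MEB = 48.35 + 1.28Q.
Set SMC = demand: 48.35 + 1.28Q = 163.24 - 3.41Q → Q* = 24.4968.
The welfare-loss triangle has base |Q_m − Q*| and height MEB(Q_m) (the vertical gap between SMC and demand is zero at Q* and MEB at Q_m).
DWL = ½ × 3.0218 × 14.1720 = 21.4125.

DWL = 21.41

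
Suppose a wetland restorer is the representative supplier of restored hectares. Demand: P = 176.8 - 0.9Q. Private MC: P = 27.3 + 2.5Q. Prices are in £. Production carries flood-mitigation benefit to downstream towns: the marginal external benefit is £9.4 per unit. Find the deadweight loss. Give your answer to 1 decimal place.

Market equilibrium (private): 27.3 + 2.5Q = 176.8 - 0.9Q → Q_m = 43.9706.
Social marginal cost = private MC − MEB = 17.9 + 2.5Q.
Set SMC = demand: 17.9 + 2.5Q = 176.8 - 0.9Q → Q* = 46.7353.
Height of the DWL triangle at Q_m is demand(Q_m) − SMC(Q_m) = MEB(Q_m) = 9.4000.
DWL = ½ × 2.7647 × 9.4000 = 12.9941.

DWL = £13.0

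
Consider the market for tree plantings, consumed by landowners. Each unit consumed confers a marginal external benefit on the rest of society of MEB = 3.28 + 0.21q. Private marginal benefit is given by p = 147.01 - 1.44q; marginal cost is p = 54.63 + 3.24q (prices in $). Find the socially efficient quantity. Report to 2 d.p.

q* = 21.40

Social marginal benefit = demand + MEB = 150.29 - 1.23q.
Set SMB = MC: 150.29 - 1.23q = 54.63 + 3.24q → q* = 21.4004.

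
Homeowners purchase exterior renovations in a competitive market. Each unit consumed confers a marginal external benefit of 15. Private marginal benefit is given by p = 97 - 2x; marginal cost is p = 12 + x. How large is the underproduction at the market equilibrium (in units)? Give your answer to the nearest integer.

5 units

Market equilibrium (private): 12 + x = 97 - 2x → x_m = 28.3333.
Social marginal benefit = demand + MEB = 112 - 2x.
Set SMB = MC: 112 - 2x = 12 + x → x* = 33.3333.
Gap = |28.3333 − 33.3333| = 5.0000.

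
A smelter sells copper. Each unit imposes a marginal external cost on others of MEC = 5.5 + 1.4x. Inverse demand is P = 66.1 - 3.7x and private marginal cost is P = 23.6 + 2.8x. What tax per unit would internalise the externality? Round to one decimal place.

Social marginal cost = private MC + MEC = 29.1 + 4.2x.
Set SMC = demand: 29.1 + 4.2x = 66.1 - 3.7x → x* = 4.6835.
The Pigouvian tax equals MEC at x*: 5.5 + 1.4×4.6835 = 12.0569.

tax = 12.1 per unit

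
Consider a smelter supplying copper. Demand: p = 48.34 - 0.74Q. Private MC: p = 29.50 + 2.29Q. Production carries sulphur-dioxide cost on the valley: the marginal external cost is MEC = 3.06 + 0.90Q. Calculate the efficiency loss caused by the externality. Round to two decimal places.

Market equilibrium (private): 29.50 + 2.29Q = 48.34 - 0.74Q → Q_m = 6.2178.
Social marginal cost = private MC + MEC = 32.56 + 3.19Q.
Set SMC = demand: 32.56 + 3.19Q = 48.34 - 0.74Q → Q* = 4.0153.
Between Q* and Q_m the wedge SMC − demand runs linearly from 0 to MEC(Q_m), so the loss is a triangle.
DWL = ½ × 2.2025 × 8.6560 = 9.5324.

DWL = 9.53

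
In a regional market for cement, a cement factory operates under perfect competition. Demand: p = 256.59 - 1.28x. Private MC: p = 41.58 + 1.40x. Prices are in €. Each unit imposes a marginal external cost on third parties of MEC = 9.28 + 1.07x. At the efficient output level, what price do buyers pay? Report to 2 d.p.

Social marginal cost = private MC + MEC = 50.86 + 2.47x.
Set SMC = demand: 50.86 + 2.47x = 256.59 - 1.28x → x* = 54.8613.
Consumer price on the demand curve at x*: 256.59 − 1.28×54.8613 = 186.3675.

P = €186.37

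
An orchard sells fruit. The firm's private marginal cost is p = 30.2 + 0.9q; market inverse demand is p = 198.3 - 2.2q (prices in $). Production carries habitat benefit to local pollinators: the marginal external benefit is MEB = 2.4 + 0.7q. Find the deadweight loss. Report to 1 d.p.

DWL = $339.3

Market equilibrium (private): 30.2 + 0.9q = 198.3 - 2.2q → q_m = 54.2258.
Social marginal cost = private MC − MEB = 27.8 + 0.2q.
Set SMC = demand: 27.8 + 0.2q = 198.3 - 2.2q → q* = 71.0417.
Between q* and q_m the wedge demand − SMC runs linearly from 0 to MEB(q_m), so the loss is a triangle.
DWL = ½ × 16.8159 × 40.3581 = 339.3289.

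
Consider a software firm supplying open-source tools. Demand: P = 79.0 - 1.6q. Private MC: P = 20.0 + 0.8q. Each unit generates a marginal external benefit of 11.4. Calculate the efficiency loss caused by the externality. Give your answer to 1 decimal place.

DWL = 27.1

Market equilibrium (private): 20.0 + 0.8q = 79.0 - 1.6q → q_m = 24.5833.
Social marginal cost = private MC − MEB = 8.6 + 0.8q.
Set SMC = demand: 8.6 + 0.8q = 79.0 - 1.6q → q* = 29.3333.
The welfare-loss triangle has base |q_m − q*| and height MEB(q_m) (the vertical gap between SMC and demand is zero at q* and MEB at q_m).
DWL = ½ × 4.7500 × 11.4000 = 27.0750.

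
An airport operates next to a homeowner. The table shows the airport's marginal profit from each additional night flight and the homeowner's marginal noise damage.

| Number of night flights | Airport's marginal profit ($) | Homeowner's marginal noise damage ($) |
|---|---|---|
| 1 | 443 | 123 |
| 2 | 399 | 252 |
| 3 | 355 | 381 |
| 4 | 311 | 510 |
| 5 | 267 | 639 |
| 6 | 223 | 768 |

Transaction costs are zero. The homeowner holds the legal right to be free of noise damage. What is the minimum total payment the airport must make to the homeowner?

$375

Efficient level: marginal profit ≥ marginal noise damage through level 2, so k* = 2.
With the homeowner holding the right, the airport must at least compensate total damage at k*: 123 + 252 = 375.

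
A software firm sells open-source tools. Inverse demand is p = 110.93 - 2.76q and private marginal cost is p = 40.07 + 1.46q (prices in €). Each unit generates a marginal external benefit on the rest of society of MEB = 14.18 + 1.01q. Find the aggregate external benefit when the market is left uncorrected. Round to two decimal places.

€380.49

Market equilibrium (private): 40.07 + 1.46q = 110.93 - 2.76q → q_m = 16.7915.
Total external benefit = ∫₀^{q_m} (14.18 + 1.01q) dq = 14.18×16.7915 + ½×1.01×16.7915² = 380.4905.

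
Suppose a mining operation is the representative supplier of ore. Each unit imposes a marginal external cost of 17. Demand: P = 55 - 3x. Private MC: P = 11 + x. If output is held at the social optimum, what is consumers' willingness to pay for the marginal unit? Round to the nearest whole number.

P = 35

Social marginal cost = private MC + MEC = 28 + x.
Set SMC = demand: 28 + x = 55 - 3x → x* = 6.7500.
Consumer price on the demand curve at x*: 55 − 3×6.7500 = 34.7500.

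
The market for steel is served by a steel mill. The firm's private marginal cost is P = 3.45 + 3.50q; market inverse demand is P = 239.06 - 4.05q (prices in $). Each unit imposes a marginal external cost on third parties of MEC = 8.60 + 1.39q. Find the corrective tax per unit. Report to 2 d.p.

tax = $43.90 per unit

Social marginal cost = private MC + MEC = 12.05 + 4.89q.
Set SMC = demand: 12.05 + 4.89q = 239.06 - 4.05q → q* = 25.3926.
The Pigouvian tax equals MEC at q*: 8.60 + 1.39×25.3926 = 43.8957.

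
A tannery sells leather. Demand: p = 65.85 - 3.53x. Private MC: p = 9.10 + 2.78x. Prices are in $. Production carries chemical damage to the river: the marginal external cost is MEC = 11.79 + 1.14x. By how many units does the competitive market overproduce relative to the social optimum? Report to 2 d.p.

Market equilibrium (private): 9.10 + 2.78x = 65.85 - 3.53x → x_m = 8.9937.
Social marginal cost = private MC + MEC = 20.89 + 3.92x.
Set SMC = demand: 20.89 + 3.92x = 65.85 - 3.53x → x* = 6.0349.
Gap = |8.9937 − 6.0349| = 2.9588.

2.96 units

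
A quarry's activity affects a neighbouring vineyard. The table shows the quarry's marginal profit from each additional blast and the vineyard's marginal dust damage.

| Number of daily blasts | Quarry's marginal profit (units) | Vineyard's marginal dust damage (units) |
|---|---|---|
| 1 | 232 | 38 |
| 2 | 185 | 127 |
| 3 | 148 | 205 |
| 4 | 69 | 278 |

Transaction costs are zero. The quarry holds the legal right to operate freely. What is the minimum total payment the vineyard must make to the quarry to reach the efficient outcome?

Left alone the quarry would choose level 4 (marginal profit stays positive).
Efficient level: k* = 2 (marginal profit ≥ marginal dust damage through 2).
The vineyard must at least cover the quarry's forgone profit from cutting 4→2: 148 + 69 = 217.

217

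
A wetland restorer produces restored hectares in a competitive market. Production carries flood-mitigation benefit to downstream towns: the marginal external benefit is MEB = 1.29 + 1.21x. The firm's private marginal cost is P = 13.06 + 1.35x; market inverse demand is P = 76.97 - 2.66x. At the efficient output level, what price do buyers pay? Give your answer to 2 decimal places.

Social marginal cost = private MC − MEB = 11.77 + 0.14x.
Set SMC = demand: 11.77 + 0.14x = 76.97 - 2.66x → x* = 23.2857.
Consumer price on the demand curve at x*: 76.97 − 2.66×23.2857 = 15.0300.

P = 15.03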